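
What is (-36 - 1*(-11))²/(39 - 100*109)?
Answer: -625/10861 ≈ -0.057545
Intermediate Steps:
(-36 - 1*(-11))²/(39 - 100*109) = (-36 + 11)²/(39 - 10900) = (-25)²/(-10861) = 625*(-1/10861) = -625/10861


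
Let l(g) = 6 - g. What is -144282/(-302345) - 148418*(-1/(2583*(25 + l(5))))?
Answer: 27281565383/10152442755 ≈ 2.6872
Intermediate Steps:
-144282/(-302345) - 148418*(-1/(2583*(25 + l(5)))) = -144282/(-302345) - 148418*(-1/(2583*(25 + (6 - 1*5)))) = -144282*(-1/302345) - 148418*(-1/(2583*(25 + (6 - 5)))) = 144282/302345 - 148418*(-1/(2583*(25 + 1))) = 144282/302345 - 148418/((-2583*26)) = 144282/302345 - 148418/(-67158) = 144282/302345 - 148418*(-1/67158) = 144282/302345 + 74209/33579 = 27281565383/10152442755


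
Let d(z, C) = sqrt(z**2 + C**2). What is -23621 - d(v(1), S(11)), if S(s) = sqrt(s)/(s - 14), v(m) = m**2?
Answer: -23621 - 2*sqrt(5)/3 ≈ -23623.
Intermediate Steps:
S(s) = sqrt(s)/(-14 + s)
d(z, C) = sqrt(C**2 + z**2)
-23621 - d(v(1), S(11)) = -23621 - sqrt((sqrt(11)/(-14 + 11))**2 + (1**2)**2) = -23621 - sqrt((sqrt(11)/(-3))**2 + 1**2) = -23621 - sqrt((sqrt(11)*(-1/3))**2 + 1) = -23621 - sqrt((-sqrt(11)/3)**2 + 1) = -23621 - sqrt(11/9 + 1) = -23621 - sqrt(20/9) = -23621 - 2*sqrt(5)/3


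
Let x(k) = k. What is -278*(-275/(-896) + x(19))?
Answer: -2404561/448 ≈ -5367.3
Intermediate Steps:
-278*(-275/(-896) + x(19)) = -278*(-275/(-896) + 19) = -278*(-275*(-1/896) + 19) = -278*(275/896 + 19) = -278*17299/896 = -2404561/448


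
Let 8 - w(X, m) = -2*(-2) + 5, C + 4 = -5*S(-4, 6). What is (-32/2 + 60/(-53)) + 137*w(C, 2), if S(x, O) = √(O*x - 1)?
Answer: -8169/53 ≈ -154.13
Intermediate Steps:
S(x, O) = √(-1 + O*x)
C = -4 - 25*I (C = -4 - 5*√(-1 + 6*(-4)) = -4 - 5*√(-1 - 24) = -4 - 25*I ≈ -4.0 - 25.0*I)
w(X, m) = -1 (w(X, m) = 8 - (-2*(-2) + 5) = 8 - (4 + 5) = 8 - 1*9 = 8 - 9 = -1)
(-32/2 + 60/(-53)) + 137*w(C, 2) = (-32/2 + 60/(-53)) + 137*(-1) = (-32*½ + 60*(-1/53)) - 137 = (-16 - 60/53) - 137 = -908/53 - 137 = -8169/53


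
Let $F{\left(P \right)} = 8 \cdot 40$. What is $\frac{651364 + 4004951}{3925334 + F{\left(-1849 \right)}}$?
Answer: $\frac{4656315}{3925654} \approx 1.1861$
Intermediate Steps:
$F{\left(P \right)} = 320$
$\frac{651364 + 4004951}{3925334 + F{\left(-1849 \right)}} = \frac{651364 + 4004951}{3925334 + 320} = \frac{4656315}{3925654}$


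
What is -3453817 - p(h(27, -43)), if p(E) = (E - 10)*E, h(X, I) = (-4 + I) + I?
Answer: -3462817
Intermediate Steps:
h(X, I) = -4 + 2*I
p(E) = E*(-10 + E) (p(E) = (-10 + E)*E = E*(-10 + E))
-3453817 - p(h(27, -43)) = -3453817 - (-4 + 2*(-43))*(-10 + (-4 + 2*(-43))) = -3453817 - (-4 - 86)*(-10 + (-4 - 86)) = -3453817 - (-90)*(-10 - 90) = -3453817 - (-90)*(-100) = -3453817 - 1*9000 = -3453817 - 9000 = -3462817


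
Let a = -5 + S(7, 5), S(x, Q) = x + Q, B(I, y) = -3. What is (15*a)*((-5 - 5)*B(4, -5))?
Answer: 3150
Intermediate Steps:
S(x, Q) = Q + x
a = 7 (a = -5 + (5 + 7) = -5 + 12 = 7)
(15*a)*((-5 - 5)*B(4, -5)) = (15*7)*((-5 - 5)*(-3)) = 105*(-10*(-3)) = 105*30 = 3150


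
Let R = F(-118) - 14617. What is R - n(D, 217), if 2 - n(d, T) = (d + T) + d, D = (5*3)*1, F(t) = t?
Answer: -14490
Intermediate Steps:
D = 15 (D = 15*1 = 15)
n(d, T) = 2 - T - 2*d (n(d, T) = 2 - ((d + T) + d) = 2 - ((T + d) + d) = 2 - (T + 2*d) = 2 + (-T - 2*d) = 2 - T - 2*d)
R = -14735 (R = -118 - 14617 = -14735)
R - n(D, 217) = -14735 - (2 - 1*217 - 2*15) = -14735 - (2 - 217 - 30) = -14735 - 1*(-245) = -14735 + 245 = -14490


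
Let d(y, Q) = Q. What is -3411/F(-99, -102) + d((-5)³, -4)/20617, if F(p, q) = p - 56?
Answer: 70323967/3195635 ≈ 22.006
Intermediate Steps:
F(p, q) = -56 + p
-3411/F(-99, -102) + d((-5)³, -4)/20617 = -3411/(-56 - 99) - 4/20617 = -3411/(-155) - 4*1/20617 = -3411*(-1/155) - 4/20617 = 3411/155 - 4/20617 = 70323967/3195635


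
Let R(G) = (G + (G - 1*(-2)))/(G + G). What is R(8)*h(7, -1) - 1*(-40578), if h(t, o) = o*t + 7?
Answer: 40578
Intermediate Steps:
h(t, o) = 7 + o*t
R(G) = (2 + 2*G)/(2*G) (R(G) = (G + (G + 2))/((2*G)) = (G + (2 + G))*(1/(2*G)) = (2 + 2*G)*(1/(2*G)) = (2 + 2*G)/(2*G))
R(8)*h(7, -1) - 1*(-40578) = ((1 + 8)/8)*(7 - 1*7) - 1*(-40578) = ((⅛)*9)*(7 - 7) + 40578 = (9/8)*0 + 40578 = 0 + 40578 = 40578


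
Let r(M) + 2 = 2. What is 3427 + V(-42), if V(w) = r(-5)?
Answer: 3427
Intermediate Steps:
r(M) = 0 (r(M) = -2 + 2 = 0)
V(w) = 0
3427 + V(-42) = 3427 + 0 = 3427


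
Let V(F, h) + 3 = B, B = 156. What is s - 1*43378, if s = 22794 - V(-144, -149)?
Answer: -20737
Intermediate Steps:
V(F, h) = 153 (V(F, h) = -3 + 156 = 153)
s = 22641 (s = 22794 - 1*153 = 22794 - 153 = 22641)
s - 1*43378 = 22641 - 1*43378 = 22641 - 43378 = -20737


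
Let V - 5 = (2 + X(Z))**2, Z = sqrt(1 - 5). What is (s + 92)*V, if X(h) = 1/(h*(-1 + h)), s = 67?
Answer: 130857/100 + 1431*I/25 ≈ 1308.6 + 57.24*I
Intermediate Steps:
Z = 2*I (Z = sqrt(-4) = 2*I ≈ 2.0*I)
X(h) = 1/(h*(-1 + h))
V = 5 + (2 - I*(-1 - 2*I)/10)**2 (V = 5 + (2 + 1/(((2*I))*(-1 + 2*I)))**2 = 5 + (2 + (-I/2)*((-1 - 2*I)/5))**2 = 5 + (2 - I*(-1 - 2*I)/10)**2 ≈ 8.23 + 0.36*I)
(s + 92)*V = (67 + 92)*(823/100 + 9*I/25) = 159*(823/100 + 9*I/25) = 130857/100 + 1431*I/25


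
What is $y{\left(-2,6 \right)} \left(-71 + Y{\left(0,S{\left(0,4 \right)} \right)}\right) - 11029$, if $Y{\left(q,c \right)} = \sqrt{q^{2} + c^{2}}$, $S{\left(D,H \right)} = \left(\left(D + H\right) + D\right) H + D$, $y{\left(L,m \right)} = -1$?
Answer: $-10974$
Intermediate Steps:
$S{\left(D,H \right)} = D + H \left(H + 2 D\right)$ ($S{\left(D,H \right)} = \left(H + 2 D\right) H + D = H \left(H + 2 D\right) + D = D + H \left(H + 2 D\right)$)
$Y{\left(q,c \right)} = \sqrt{c^{2} + q^{2}}$
$y{\left(-2,6 \right)} \left(-71 + Y{\left(0,S{\left(0,4 \right)} \right)}\right) - 11029 = - (-71 + \sqrt{\left(0 + 4^{2} + 2 \cdot 0 \cdot 4\right)^{2} + 0^{2}}) - 11029 = - (-71 + \sqrt{\left(0 + 16 + 0\right)^{2} + 0}) - 11029 = - (-71 + \sqrt{16^{2} + 0}) - 11029 = - (-71 + \sqrt{256 + 0}) - 11029 = - (-71 + \sqrt{256}) - 11029 = - (-71 + 16) - 11029 = \left(-1\right) \left(-55\right) - 11029 = 55 - 11029 = -10974$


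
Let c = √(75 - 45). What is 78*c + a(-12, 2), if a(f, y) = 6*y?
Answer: 12 + 78*√30 ≈ 439.22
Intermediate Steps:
c = √30 ≈ 5.4772
78*c + a(-12, 2) = 78*√30 + 6*2 = 78*√30 + 12 = 12 + 78*√30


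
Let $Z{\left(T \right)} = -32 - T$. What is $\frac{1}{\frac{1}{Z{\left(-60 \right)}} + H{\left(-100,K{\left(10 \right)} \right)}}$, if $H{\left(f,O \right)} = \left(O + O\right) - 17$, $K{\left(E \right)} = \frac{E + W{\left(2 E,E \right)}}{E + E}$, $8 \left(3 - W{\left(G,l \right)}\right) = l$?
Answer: $- \frac{280}{4421} \approx -0.063334$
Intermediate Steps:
$W{\left(G,l \right)} = 3 - \frac{l}{8}$
$K{\left(E \right)} = \frac{3 + \frac{7 E}{8}}{2 E}$ ($K{\left(E \right)} = \frac{E - \left(-3 + \frac{E}{8}\right)}{E + E} = \frac{3 + \frac{7 E}{8}}{2 E}$)
$H{\left(f,O \right)} = -17 + 2 O$ ($H{\left(f,O \right)} = 2 O - 17 = -17 + 2 O$)
$\frac{1}{\frac{1}{Z{\left(-60 \right)}} + H{\left(-100,K{\left(10 \right)} \right)}} = \frac{1}{\frac{1}{-32 - -60} - \left(17 - 2 \frac{24 + 7 \cdot 10}{16 \cdot 10}\right)} = \frac{1}{\frac{1}{-32 + 60} - \left(17 - 2 \cdot \frac{1}{16} \cdot \frac{1}{10} \left(24 + 70\right)\right)} = \frac{1}{\frac{1}{28} - \left(17 - 2 \cdot \frac{1}{16} \cdot \frac{1}{10} \cdot 94\right)} = \frac{1}{\frac{1}{28} + \left(-17 + 2 \cdot \frac{47}{80}\right)} = \frac{1}{\frac{1}{28} + \left(-17 + \frac{47}{40}\right)} = \frac{1}{\frac{1}{28} - \frac{633}{40}} = \frac{1}{- \frac{4421}{280}} = - \frac{280}{4421}$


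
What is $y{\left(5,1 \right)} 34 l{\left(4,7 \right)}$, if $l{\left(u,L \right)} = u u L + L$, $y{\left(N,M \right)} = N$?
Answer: $20230$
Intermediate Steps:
$l{\left(u,L \right)} = L + L u^{2}$ ($l{\left(u,L \right)} = u^{2} L + L = L u^{2} + L = L + L u^{2}$)
$y{\left(5,1 \right)} 34 l{\left(4,7 \right)} = 5 \cdot 34 \cdot 7 \left(1 + 4^{2}\right) = 170 \cdot 7 \left(1 + 16\right) = 170 \cdot 7 \cdot 17 = 170 \cdot 119 = 20230$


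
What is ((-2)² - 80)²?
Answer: 5776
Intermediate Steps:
((-2)² - 80)² = (4 - 80)² = (-76)² = 5776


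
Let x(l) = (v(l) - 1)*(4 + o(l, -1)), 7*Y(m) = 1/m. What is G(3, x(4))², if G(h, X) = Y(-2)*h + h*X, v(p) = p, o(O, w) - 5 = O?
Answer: 2673225/196 ≈ 13639.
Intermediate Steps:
Y(m) = 1/(7*m)
o(O, w) = 5 + O
x(l) = (-1 + l)*(9 + l) (x(l) = (l - 1)*(4 + (5 + l)) = (-1 + l)*(9 + l))
G(h, X) = -h/14 + X*h (G(h, X) = ((⅐)/(-2))*h + h*X = ((⅐)*(-½))*h + X*h = -h/14 + X*h)
G(3, x(4))² = (3*(-1/14 + (-9 + 4² + 8*4)))² = (3*(-1/14 + (-9 + 16 + 32)))² = (3*(-1/14 + 39))² = (3*(545/14))² = (1635/14)² = 2673225/196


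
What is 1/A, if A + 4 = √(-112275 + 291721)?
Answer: 2/89715 + √179446/179430 ≈ 0.0023832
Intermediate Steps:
A = -4 + √179446 (A = -4 + √(-112275 + 291721) = -4 + √179446 ≈ 419.61)
1/A = 1/(-4 + √179446)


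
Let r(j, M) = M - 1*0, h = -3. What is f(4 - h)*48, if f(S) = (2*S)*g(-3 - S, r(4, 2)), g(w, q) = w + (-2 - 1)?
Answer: -8736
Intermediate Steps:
r(j, M) = M (r(j, M) = M + 0 = M)
g(w, q) = -3 + w (g(w, q) = w - 3 = -3 + w)
f(S) = 2*S*(-6 - S) (f(S) = (2*S)*(-3 + (-3 - S)) = (2*S)*(-6 - S) = 2*S*(-6 - S))
f(4 - h)*48 = -2*(4 - 1*(-3))*(6 + (4 - 1*(-3)))*48 = -2*(4 + 3)*(6 + (4 + 3))*48 = -2*7*(6 + 7)*48 = -2*7*13*48 = -182*48 = -8736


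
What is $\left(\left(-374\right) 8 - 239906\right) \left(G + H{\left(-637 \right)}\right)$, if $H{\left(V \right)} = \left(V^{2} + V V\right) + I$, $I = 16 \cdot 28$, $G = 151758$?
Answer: $-234091490112$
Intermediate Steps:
$I = 448$
$H{\left(V \right)} = 448 + 2 V^{2}$ ($H{\left(V \right)} = \left(V^{2} + V V\right) + 448 = \left(V^{2} + V^{2}\right) + 448 = 2 V^{2} + 448 = 448 + 2 V^{2}$)
$\left(\left(-374\right) 8 - 239906\right) \left(G + H{\left(-637 \right)}\right) = \left(\left(-374\right) 8 - 239906\right) \left(151758 + \left(448 + 2 \left(-637\right)^{2}\right)\right) = \left(-2992 - 239906\right) \left(151758 + \left(448 + 2 \cdot 405769\right)\right) = - 242898 \left(151758 + \left(448 + 811538\right)\right) = - 242898 \left(151758 + 811986\right) = \left(-242898\right) 963744 = -234091490112$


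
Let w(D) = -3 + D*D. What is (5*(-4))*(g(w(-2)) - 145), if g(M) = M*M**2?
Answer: 2880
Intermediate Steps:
w(D) = -3 + D**2
g(M) = M**3
(5*(-4))*(g(w(-2)) - 145) = (5*(-4))*((-3 + (-2)**2)**3 - 145) = -20*((-3 + 4)**3 - 145) = -20*(1**3 - 145) = -20*(1 - 145) = -20*(-144) = 2880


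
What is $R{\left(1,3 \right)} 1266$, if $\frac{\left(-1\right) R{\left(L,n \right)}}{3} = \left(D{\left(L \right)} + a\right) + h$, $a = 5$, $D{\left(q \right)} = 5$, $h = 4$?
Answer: $-53172$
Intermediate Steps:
$R{\left(L,n \right)} = -42$ ($R{\left(L,n \right)} = - 3 \left(\left(5 + 5\right) + 4\right) = - 3 \left(10 + 4\right) = \left(-3\right) 14 = -42$)
$R{\left(1,3 \right)} 1266 = \left(-42\right) 1266 = -53172$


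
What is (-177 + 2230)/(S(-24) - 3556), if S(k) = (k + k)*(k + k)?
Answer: -2053/1252 ≈ -1.6398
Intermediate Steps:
S(k) = 4*k² (S(k) = (2*k)*(2*k) = 4*k²)
(-177 + 2230)/(S(-24) - 3556) = (-177 + 2230)/(4*(-24)² - 3556) = 2053/(4*576 - 3556) = 2053/(2304 - 3556) = 2053/(-1252) = 2053*(-1/1252) = -2053/1252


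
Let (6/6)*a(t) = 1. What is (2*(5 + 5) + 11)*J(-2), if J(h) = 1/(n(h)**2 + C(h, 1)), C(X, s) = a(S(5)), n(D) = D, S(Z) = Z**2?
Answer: 31/5 ≈ 6.2000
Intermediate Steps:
a(t) = 1
C(X, s) = 1
J(h) = 1/(1 + h**2) (J(h) = 1/(h**2 + 1) = 1/(1 + h**2))
(2*(5 + 5) + 11)*J(-2) = (2*(5 + 5) + 11)/(1 + (-2)**2) = (2*10 + 11)/(1 + 4) = (20 + 11)/5 = 31*(1/5) = 31/5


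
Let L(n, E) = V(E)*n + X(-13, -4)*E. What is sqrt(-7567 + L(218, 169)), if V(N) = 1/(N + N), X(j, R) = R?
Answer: I*sqrt(1392958)/13 ≈ 90.787*I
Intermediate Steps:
V(N) = 1/(2*N)
L(n, E) = -4*E + n/(2*E) (L(n, E) = (1/(2*E))*n - 4*E = n/(2*E) - 4*E = -4*E + n/(2*E))
sqrt(-7567 + L(218, 169)) = sqrt(-7567 + (-4*169 + (1/2)*218/169)) = sqrt(-7567 + (-676 + (1/2)*218*(1/169))) = sqrt(-7567 + (-676 + 109/169)) = sqrt(-7567 - 114135/169) = sqrt(-1392958/169) = I*sqrt(1392958)/13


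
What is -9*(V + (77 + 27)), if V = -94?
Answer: -90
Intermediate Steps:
-9*(V + (77 + 27)) = -9*(-94 + (77 + 27)) = -9*(-94 + 104) = -9*10 = -90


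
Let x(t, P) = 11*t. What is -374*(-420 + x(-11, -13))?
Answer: 202334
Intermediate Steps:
-374*(-420 + x(-11, -13)) = -374*(-420 + 11*(-11)) = -374*(-420 - 121) = -374*(-541) = 202334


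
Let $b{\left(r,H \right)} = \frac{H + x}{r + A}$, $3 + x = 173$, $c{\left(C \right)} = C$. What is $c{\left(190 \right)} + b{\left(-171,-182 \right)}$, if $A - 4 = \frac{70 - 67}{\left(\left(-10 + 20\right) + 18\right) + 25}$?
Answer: $\frac{420439}{2212} \approx 190.07$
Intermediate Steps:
$x = 170$ ($x = -3 + 173 = 170$)
$A = \frac{215}{53}$ ($A = 4 + \frac{70 - 67}{\left(\left(-10 + 20\right) + 18\right) + 25} = 4 + \frac{3}{\left(10 + 18\right) + 25} = 4 + \frac{3}{28 + 25} = 4 + \frac{3}{53} = \frac{215}{53} \approx 4.0566$)
$b{\left(r,H \right)} = \frac{170 + H}{\frac{215}{53} + r}$ ($b{\left(r,H \right)} = \frac{H + 170}{r + \frac{215}{53}} = \frac{170 + H}{\frac{215}{53} + r}$)
$c{\left(190 \right)} + b{\left(-171,-182 \right)} = 190 + \frac{53 \left(170 - 182\right)}{215 + 53 \left(-171\right)} = 190 + 53 \frac{1}{215 - 9063} \left(-12\right) = 190 + 53 \frac{1}{-8848} \left(-12\right) = 190 + 53 \left(- \frac{1}{8848}\right) \left(-12\right) = 190 + \frac{159}{2212} = \frac{420439}{2212}$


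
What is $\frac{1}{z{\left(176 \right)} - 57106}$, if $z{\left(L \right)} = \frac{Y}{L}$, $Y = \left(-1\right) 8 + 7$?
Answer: $- \frac{176}{10050657} \approx -1.7511 \cdot 10^{-5}$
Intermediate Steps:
$Y = -1$ ($Y = -8 + 7 = -1$)
$z{\left(L \right)} = - \frac{1}{L}$
$\frac{1}{z{\left(176 \right)} - 57106} = \frac{1}{- \frac{1}{176} - 57106} = \frac{1}{- \frac{10050657}{176}} = - \frac{176}{10050657}$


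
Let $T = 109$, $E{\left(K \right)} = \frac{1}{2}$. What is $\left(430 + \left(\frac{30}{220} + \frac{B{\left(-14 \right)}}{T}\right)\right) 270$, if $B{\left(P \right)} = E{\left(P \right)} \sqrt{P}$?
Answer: $\frac{1277505}{11} + \frac{135 i \sqrt{14}}{109} \approx 1.1614 \cdot 10^{5} + 4.6342 i$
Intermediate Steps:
$E{\left(K \right)} = \frac{1}{2}$
$B{\left(P \right)} = \frac{\sqrt{P}}{2}$
$\left(430 + \left(\frac{30}{220} + \frac{B{\left(-14 \right)}}{T}\right)\right) 270 = \left(430 + \left(\frac{30}{220} + \frac{\frac{1}{2} \sqrt{-14}}{109}\right)\right) 270 = \left(430 + \left(30 \cdot \frac{1}{220} + \frac{i \sqrt{14}}{2} \cdot \frac{1}{109}\right)\right) 270 = \left(430 + \left(\frac{3}{22} + \frac{i \sqrt{14}}{2} \cdot \frac{1}{109}\right)\right) 270 = \left(430 + \left(\frac{3}{22} + \frac{i \sqrt{14}}{218}\right)\right) 270 = \left(\frac{9463}{22} + \frac{i \sqrt{14}}{218}\right) 270 = \frac{1277505}{11} + \frac{135 i \sqrt{14}}{109}$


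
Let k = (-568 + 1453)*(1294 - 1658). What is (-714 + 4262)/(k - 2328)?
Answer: -887/81117 ≈ -0.010935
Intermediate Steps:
k = -322140 (k = 885*(-364) = -322140)
(-714 + 4262)/(k - 2328) = (-714 + 4262)/(-322140 - 2328) = 3548/(-324468) = 3548*(-1/324468) = -887/81117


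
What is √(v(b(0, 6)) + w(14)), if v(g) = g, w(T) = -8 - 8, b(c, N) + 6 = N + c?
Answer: 4*I ≈ 4.0*I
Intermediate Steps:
b(c, N) = -6 + N + c (b(c, N) = -6 + (N + c) = -6 + N + c)
w(T) = -16
√(v(b(0, 6)) + w(14)) = √((-6 + 6 + 0) - 16) = √(0 - 16) = √(-16) = 4*I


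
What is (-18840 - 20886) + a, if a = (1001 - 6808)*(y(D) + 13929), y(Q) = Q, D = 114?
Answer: -81587427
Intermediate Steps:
a = -81547701 (a = (1001 - 6808)*(114 + 13929) = -5807*14043 = -81547701)
(-18840 - 20886) + a = (-18840 - 20886) - 81547701 = -39726 - 81547701 = -81587427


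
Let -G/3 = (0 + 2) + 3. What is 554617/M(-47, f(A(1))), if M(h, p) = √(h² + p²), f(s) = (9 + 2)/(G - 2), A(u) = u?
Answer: 9428489*√638522/638522 ≈ 11799.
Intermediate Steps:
G = -15 (G = -3*((0 + 2) + 3) = -3*(2 + 3) = -3*5 = -15)
f(s) = -11/17 (f(s) = (9 + 2)/(-15 - 2) = 11/(-17) = 11*(-1/17) = -11/17)
554617/M(-47, f(A(1))) = 554617/(√((-47)² + (-11/17)²)) = 554617/(√(2209 + 121/289)) = 554617/(√(638522/289)) = 554617/((√638522/17)) = 554617*(17*√638522/638522) = 9428489*√638522/638522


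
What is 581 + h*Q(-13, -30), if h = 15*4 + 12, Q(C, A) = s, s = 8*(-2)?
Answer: -571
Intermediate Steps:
s = -16
Q(C, A) = -16
h = 72 (h = 60 + 12 = 72)
581 + h*Q(-13, -30) = 581 + 72*(-16) = 581 - 1152 = -571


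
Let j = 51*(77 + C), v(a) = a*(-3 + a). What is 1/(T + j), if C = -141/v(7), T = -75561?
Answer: -28/2012943 ≈ -1.3910e-5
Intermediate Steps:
C = -141/28 (C = -141*1/(7*(-3 + 7)) = -141/(7*4) = -141/28 ≈ -5.0357)
j = 102765/28 (j = 51*(77 - 141/28) = 51*(2015/28) = 102765/28 ≈ 3670.2)
1/(T + j) = 1/(-75561 + 102765/28) = 1/(-2012943/28) = -28/2012943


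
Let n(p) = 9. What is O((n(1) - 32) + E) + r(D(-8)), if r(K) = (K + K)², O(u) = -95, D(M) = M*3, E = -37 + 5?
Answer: 2209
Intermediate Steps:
E = -32
D(M) = 3*M
r(K) = 4*K² (r(K) = (2*K)² = 4*K²)
O((n(1) - 32) + E) + r(D(-8)) = -95 + 4*(3*(-8))² = -95 + 4*(-24)² = -95 + 4*576 = -95 + 2304 = 2209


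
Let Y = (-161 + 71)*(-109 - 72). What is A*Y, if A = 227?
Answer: 3697830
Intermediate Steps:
Y = 16290 (Y = -90*(-181) = 16290)
A*Y = 227*16290 = 3697830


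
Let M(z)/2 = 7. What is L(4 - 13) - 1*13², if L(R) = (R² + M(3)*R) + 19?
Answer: -195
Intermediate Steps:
M(z) = 14 (M(z) = 2*7 = 14)
L(R) = 19 + R² + 14*R (L(R) = (R² + 14*R) + 19 = 19 + R² + 14*R)
L(4 - 13) - 1*13² = (19 + (4 - 13)² + 14*(4 - 13)) - 1*13² = (19 + (-9)² + 14*(-9)) - 1*169 = (19 + 81 - 126) - 169 = -26 - 169 = -195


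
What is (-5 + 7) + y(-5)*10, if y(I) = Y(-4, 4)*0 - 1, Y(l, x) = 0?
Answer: -8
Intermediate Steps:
y(I) = -1 (y(I) = 0*0 - 1 = 0 - 1 = -1)
(-5 + 7) + y(-5)*10 = (-5 + 7) - 1*10 = 2 - 10 = -8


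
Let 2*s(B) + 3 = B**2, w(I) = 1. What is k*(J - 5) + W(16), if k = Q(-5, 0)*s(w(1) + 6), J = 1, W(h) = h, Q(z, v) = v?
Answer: 16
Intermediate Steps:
s(B) = -3/2 + B**2/2
k = 0 (k = 0*(-3/2 + (1 + 6)**2/2) = 0*(-3/2 + (1/2)*7**2) = 0*(-3/2 + (1/2)*49) = 0*(-3/2 + 49/2) = 0*23 = 0)
k*(J - 5) + W(16) = 0*(1 - 5) + 16 = 0*(-4) + 16 = 0 + 16 = 16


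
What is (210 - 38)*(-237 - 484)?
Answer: -124012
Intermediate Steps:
(210 - 38)*(-237 - 484) = 172*(-721) = -124012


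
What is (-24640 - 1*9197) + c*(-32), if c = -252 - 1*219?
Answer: -18765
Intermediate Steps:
c = -471 (c = -252 - 219 = -471)
(-24640 - 1*9197) + c*(-32) = (-24640 - 1*9197) - 471*(-32) = (-24640 - 9197) + 15072 = -33837 + 15072 = -18765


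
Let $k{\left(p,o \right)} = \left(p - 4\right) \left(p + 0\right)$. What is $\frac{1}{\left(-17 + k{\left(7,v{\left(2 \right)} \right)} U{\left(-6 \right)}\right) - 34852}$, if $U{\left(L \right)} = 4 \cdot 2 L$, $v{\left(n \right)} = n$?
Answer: $- \frac{1}{35877} \approx -2.7873 \cdot 10^{-5}$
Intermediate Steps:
$k{\left(p,o \right)} = p \left(-4 + p\right)$ ($k{\left(p,o \right)} = \left(-4 + p\right) p = p \left(-4 + p\right)$)
$U{\left(L \right)} = 8 L$
$\frac{1}{\left(-17 + k{\left(7,v{\left(2 \right)} \right)} U{\left(-6 \right)}\right) - 34852} = \frac{1}{\left(-17 + 7 \left(-4 + 7\right) 8 \left(-6\right)\right) - 34852} = \frac{1}{\left(-17 + 7 \cdot 3 \left(-48\right)\right) - 34852} = \frac{1}{\left(-17 + 21 \left(-48\right)\right) - 34852} = \frac{1}{\left(-17 - 1008\right) - 34852} = \frac{1}{-1025 - 34852} = \frac{1}{-35877} = - \frac{1}{35877}$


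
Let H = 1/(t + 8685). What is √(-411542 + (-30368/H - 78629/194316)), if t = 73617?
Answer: I*√23596914412095411783/97158 ≈ 49998.0*I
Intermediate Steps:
H = 1/82302 (H = 1/(73617 + 8685) = 1/82302 ≈ 1.2150e-5)
√(-411542 + (-30368/H - 78629/194316)) = √(-411542 + (-30368/1/82302 - 78629/194316)) = √(-411542 + (-30368*82302 - 78629*1/194316)) = √(-411542 + (-2499347136 - 78629/194316)) = √(-411542 - 485663138157605/194316) = √(-485743107352877/194316) = I*√23596914412095411783/97158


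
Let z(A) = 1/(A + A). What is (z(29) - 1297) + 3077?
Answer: 103241/58 ≈ 1780.0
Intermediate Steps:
z(A) = 1/(2*A)
(z(29) - 1297) + 3077 = ((½)/29 - 1297) + 3077 = ((½)*(1/29) - 1297) + 3077 = (1/58 - 1297) + 3077 = -75225/58 + 3077 = 103241/58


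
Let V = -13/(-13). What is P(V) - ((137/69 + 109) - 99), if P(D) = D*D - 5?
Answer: -1103/69 ≈ -15.986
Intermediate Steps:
V = 1 (V = -13*(-1/13) = 1)
P(D) = -5 + D² (P(D) = D² - 5 = -5 + D²)
P(V) - ((137/69 + 109) - 99) = (-5 + 1²) - ((137/69 + 109) - 99) = (-5 + 1) - ((137*(1/69) + 109) - 99) = -4 - ((137/69 + 109) - 99) = -4 - (7658/69 - 99) = -4 - 1*827/69 = -4 - 827/69 = -1103/69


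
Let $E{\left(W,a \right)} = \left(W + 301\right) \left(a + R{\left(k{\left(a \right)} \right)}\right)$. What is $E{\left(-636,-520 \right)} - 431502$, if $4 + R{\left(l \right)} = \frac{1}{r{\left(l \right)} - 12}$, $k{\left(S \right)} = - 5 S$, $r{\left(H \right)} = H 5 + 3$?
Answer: $- \frac{3325202677}{12991} \approx -2.5596 \cdot 10^{5}$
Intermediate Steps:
$r{\left(H \right)} = 3 + 5 H$ ($r{\left(H \right)} = 5 H + 3 = 3 + 5 H$)
$R{\left(l \right)} = -4 + \frac{1}{-9 + 5 l}$ ($R{\left(l \right)} = -4 + \frac{1}{\left(3 + 5 l\right) - 12} = -4 + \frac{1}{-9 + 5 l}$)
$E{\left(W,a \right)} = \left(301 + W\right) \left(a + \frac{37 + 100 a}{-9 - 25 a}\right)$ ($E{\left(W,a \right)} = \left(W + 301\right) \left(a + \frac{37 - 20 \left(- 5 a\right)}{-9 + 5 \left(- 5 a\right)}\right) = \left(301 + W\right) \left(a + \frac{37 + 100 a}{-9 - 25 a}\right)$)
$E{\left(-636,-520 \right)} - 431502 = \frac{-11137 - -14243320 - -23532 + 7525 \left(-520\right)^{2} - \left(-57876\right) \left(-520\right) + 25 \left(-636\right) \left(-520\right)^{2}}{9 + 25 \left(-520\right)} - 431502 = \frac{-11137 + 14243320 + 23532 + 7525 \cdot 270400 - 30095520 + 25 \left(-636\right) 270400}{9 - 13000} - 431502 = \frac{-11137 + 14243320 + 23532 + 2034760000 - 30095520 - 4299360000}{-12991} - 431502 = \left(- \frac{1}{12991}\right) \left(-2280439805\right) - 431502 = \frac{2280439805}{12991} - 431502 = - \frac{3325202677}{12991}$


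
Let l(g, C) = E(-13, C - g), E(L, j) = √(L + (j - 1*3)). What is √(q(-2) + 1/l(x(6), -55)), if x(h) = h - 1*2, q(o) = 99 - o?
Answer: √(22725 - 15*I*√3)/15 ≈ 10.05 - 0.0057449*I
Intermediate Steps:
x(h) = -2 + h (x(h) = h - 2 = -2 + h)
E(L, j) = √(-3 + L + j) (E(L, j) = √(L + (j - 3)) = √(L + (-3 + j)) = √(-3 + L + j))
l(g, C) = √(-16 + C - g) (l(g, C) = √(-3 - 13 + (C - g)) = √(-16 + C - g))
√(q(-2) + 1/l(x(6), -55)) = √((99 - 1*(-2)) + 1/(√(-16 - 55 - (-2 + 6)))) = √((99 + 2) + 1/(√(-16 - 55 - 1*4))) = √(101 + 1/(√(-16 - 55 - 4))) = √(101 + 1/(√(-75))) = √(101 + 1/(5*I*√3)) = √(101 - I*√3/15)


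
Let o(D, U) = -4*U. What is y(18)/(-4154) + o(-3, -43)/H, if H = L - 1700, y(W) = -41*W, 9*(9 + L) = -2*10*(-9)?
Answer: 265997/3508053 ≈ 0.075825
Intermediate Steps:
L = 11 (L = -9 + (-2*10*(-9))/9 = -9 + (-20*(-9))/9 = -9 + (⅑)*180 = -9 + 20 = 11)
H = -1689 (H = 11 - 1700 = -1689)
y(18)/(-4154) + o(-3, -43)/H = -41*18/(-4154) - 4*(-43)/(-1689) = -738*(-1/4154) + 172*(-1/1689) = 369/2077 - 172/1689 = 265997/3508053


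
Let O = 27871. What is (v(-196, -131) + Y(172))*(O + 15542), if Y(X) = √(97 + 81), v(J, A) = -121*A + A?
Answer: 682452360 + 43413*√178 ≈ 6.8303e+8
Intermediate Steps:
v(J, A) = -120*A
Y(X) = √178
(v(-196, -131) + Y(172))*(O + 15542) = (-120*(-131) + √178)*(27871 + 15542) = (15720 + √178)*43413 = 682452360 + 43413*√178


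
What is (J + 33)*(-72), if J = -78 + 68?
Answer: -1656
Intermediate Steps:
J = -10
(J + 33)*(-72) = (-10 + 33)*(-72) = 23*(-72) = -1656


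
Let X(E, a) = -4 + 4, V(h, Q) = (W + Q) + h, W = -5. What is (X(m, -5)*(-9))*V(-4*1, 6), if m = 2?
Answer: 0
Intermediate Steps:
V(h, Q) = -5 + Q + h (V(h, Q) = (-5 + Q) + h = -5 + Q + h)
X(E, a) = 0
(X(m, -5)*(-9))*V(-4*1, 6) = (0*(-9))*(-5 + 6 - 4*1) = 0*(-5 + 6 - 4) = 0*(-3) = 0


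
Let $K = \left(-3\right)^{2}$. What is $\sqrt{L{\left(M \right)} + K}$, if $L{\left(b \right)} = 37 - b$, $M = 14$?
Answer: $4 \sqrt{2} \approx 5.6569$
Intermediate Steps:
$K = 9$
$\sqrt{L{\left(M \right)} + K} = \sqrt{\left(37 - 14\right) + 9} = \sqrt{23 + 9} = \sqrt{32} = 4 \sqrt{2}$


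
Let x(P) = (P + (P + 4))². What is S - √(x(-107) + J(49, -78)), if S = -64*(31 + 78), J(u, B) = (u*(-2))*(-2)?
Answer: -6976 - 14*√226 ≈ -7186.5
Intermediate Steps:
J(u, B) = 4*u (J(u, B) = -2*u*(-2) = 4*u)
x(P) = (4 + 2*P)² (x(P) = (P + (4 + P))² = (4 + 2*P)²)
S = -6976 (S = -64*109 = -6976)
S - √(x(-107) + J(49, -78)) = -6976 - √(4*(2 - 107)² + 4*49) = -6976 - √(4*(-105)² + 196) = -6976 - √(4*11025 + 196) = -6976 - √(44100 + 196) = -6976 - √44296 = -6976 - 14*√226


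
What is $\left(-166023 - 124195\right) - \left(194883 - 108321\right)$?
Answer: $-376780$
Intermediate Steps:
$\left(-166023 - 124195\right) - \left(194883 - 108321\right) = -290218 - \left(194883 - 108321\right) = -290218 - 86562 = -376780$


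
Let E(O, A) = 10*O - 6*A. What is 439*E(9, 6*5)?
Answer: -39510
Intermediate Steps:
E(O, A) = -6*A + 10*O
439*E(9, 6*5) = 439*(-36*5 + 10*9) = 439*(-6*30 + 90) = 439*(-180 + 90) = 439*(-90) = -39510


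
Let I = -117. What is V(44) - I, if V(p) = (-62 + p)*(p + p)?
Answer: -1467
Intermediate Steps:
V(p) = 2*p*(-62 + p) (V(p) = (-62 + p)*(2*p) = 2*p*(-62 + p))
V(44) - I = 2*44*(-62 + 44) - 1*(-117) = 2*44*(-18) + 117 = -1584 + 117 = -1467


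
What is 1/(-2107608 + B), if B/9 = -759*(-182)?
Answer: -1/864366 ≈ -1.1569e-6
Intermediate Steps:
B = 1243242 (B = 9*(-759*(-182)) = 9*138138 = 1243242)
1/(-2107608 + B) = 1/(-2107608 + 1243242) = 1/(-864366) = -1/864366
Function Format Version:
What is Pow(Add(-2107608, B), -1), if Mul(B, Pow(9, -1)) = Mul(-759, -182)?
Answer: Rational(-1, 864366) ≈ -1.1569e-6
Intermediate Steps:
B = 1243242 (B = Mul(9, Mul(-759, -182)) = Mul(9, 138138) = 1243242)
Pow(Add(-2107608, B), -1) = Pow(Add(-2107608, 1243242), -1) = Pow(-864366, -1) = Rational(-1, 864366)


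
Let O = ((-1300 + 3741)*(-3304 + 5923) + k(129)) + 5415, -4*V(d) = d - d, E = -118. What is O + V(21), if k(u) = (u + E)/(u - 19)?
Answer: 63983941/10 ≈ 6.3984e+6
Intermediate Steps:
k(u) = (-118 + u)/(-19 + u) (k(u) = (u - 118)/(u - 19) = (-118 + u)/(-19 + u))
V(d) = 0 (V(d) = -(d - d)/4 = -1/4*0 = 0)
O = 63983941/10 (O = ((-1300 + 3741)*(-3304 + 5923) + (-118 + 129)/(-19 + 129)) + 5415 = (2441*2619 + 11/110) + 5415 = (6392979 + (1/110)*11) + 5415 = (6392979 + 1/10) + 5415 = 63929791/10 + 5415 = 63983941/10 ≈ 6.3984e+6)
O + V(21) = 63983941/10 + 0 = 63983941/10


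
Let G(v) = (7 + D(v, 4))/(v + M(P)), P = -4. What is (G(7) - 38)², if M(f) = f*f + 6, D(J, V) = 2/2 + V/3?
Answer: 10745284/7569 ≈ 1419.6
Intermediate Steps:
D(J, V) = 1 + V/3 (D(J, V) = 2*(½) + V*(⅓) = 1 + V/3)
M(f) = 6 + f² (M(f) = f² + 6 = 6 + f²)
G(v) = 28/(3*(22 + v)) (G(v) = (7 + (1 + (⅓)*4))/(v + (6 + (-4)²)) = (7 + (1 + 4/3))/(v + (6 + 16)) = (7 + 7/3)/(v + 22) = 28/(3*(22 + v)))
(G(7) - 38)² = (28/(3*(22 + 7)) - 38)² = ((28/3)/29 - 38)² = ((28/3)*(1/29) - 38)² = (28/87 - 38)² = (-3278/87)² = 10745284/7569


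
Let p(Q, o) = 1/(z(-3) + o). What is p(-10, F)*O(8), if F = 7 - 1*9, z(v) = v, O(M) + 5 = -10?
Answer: 3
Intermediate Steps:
O(M) = -15 (O(M) = -5 - 10 = -15)
F = -2 (F = 7 - 9 = -2)
p(Q, o) = 1/(-3 + o)
p(-10, F)*O(8) = -15/(-3 - 2) = -15/(-5) = -1/5*(-15) = 3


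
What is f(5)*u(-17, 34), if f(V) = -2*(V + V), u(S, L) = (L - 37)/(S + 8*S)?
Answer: -20/51 ≈ -0.39216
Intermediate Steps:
u(S, L) = (-37 + L)/(9*S) (u(S, L) = (-37 + L)/((9*S)) = (-37 + L)*(1/(9*S)) = (-37 + L)/(9*S))
f(V) = -4*V
f(5)*u(-17, 34) = (-4*5)*((⅑)*(-37 + 34)/(-17)) = -20*(-1)*(-3)/(9*17) = -20*1/51 = -20/51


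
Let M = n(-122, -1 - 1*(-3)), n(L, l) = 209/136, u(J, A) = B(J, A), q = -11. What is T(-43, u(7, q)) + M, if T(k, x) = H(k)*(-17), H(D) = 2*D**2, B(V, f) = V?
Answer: -8549567/136 ≈ -62864.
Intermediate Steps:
u(J, A) = J
T(k, x) = -34*k**2 (T(k, x) = (2*k**2)*(-17) = -34*k**2)
n(L, l) = 209/136 (n(L, l) = 209*(1/136) = 209/136)
M = 209/136 ≈ 1.5368
T(-43, u(7, q)) + M = -34*(-43)**2 + 209/136 = -34*1849 + 209/136 = -62866 + 209/136 = -8549567/136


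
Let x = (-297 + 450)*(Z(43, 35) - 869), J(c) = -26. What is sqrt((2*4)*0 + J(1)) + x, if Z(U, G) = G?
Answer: -127602 + I*sqrt(26) ≈ -1.276e+5 + 5.099*I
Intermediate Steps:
x = -127602 (x = (-297 + 450)*(35 - 869) = 153*(-834) = -127602)
sqrt((2*4)*0 + J(1)) + x = sqrt((2*4)*0 - 26) - 127602 = sqrt(8*0 - 26) - 127602 = sqrt(0 - 26) - 127602 = sqrt(-26) - 127602 = I*sqrt(26) - 127602 = -127602 + I*sqrt(26)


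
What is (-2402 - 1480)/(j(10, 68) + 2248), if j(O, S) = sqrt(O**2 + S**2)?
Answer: -2181684/1262195 + 1941*sqrt(1181)/1262195 ≈ -1.6756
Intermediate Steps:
(-2402 - 1480)/(j(10, 68) + 2248) = (-2402 - 1480)/(sqrt(10**2 + 68**2) + 2248) = -3882/(sqrt(100 + 4624) + 2248) = -3882/(sqrt(4724) + 2248) = -3882/(2*sqrt(1181) + 2248) = -3882/(2248 + 2*sqrt(1181))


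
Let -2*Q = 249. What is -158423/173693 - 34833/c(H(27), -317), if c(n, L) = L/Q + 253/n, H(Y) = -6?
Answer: 1003299264583/1142378861 ≈ 878.25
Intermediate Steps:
Q = -249/2 (Q = -1/2*249 = -249/2 ≈ -124.50)
c(n, L) = 253/n - 2*L/249 (c(n, L) = L/(-249/2) + 253/n = L*(-2/249) + 253/n = -2*L/249 + 253/n = 253/n - 2*L/249)
-158423/173693 - 34833/c(H(27), -317) = -158423/173693 - 34833/(253/(-6) - 2/249*(-317)) = -158423*1/173693 - 34833/(253*(-1/6) + 634/249) = -158423/173693 - 34833/(-253/6 + 634/249) = -158423/173693 - 34833/(-6577/166) = -158423/173693 - 34833*(-166/6577) = -158423/173693 + 5782278/6577 = 1003299264583/1142378861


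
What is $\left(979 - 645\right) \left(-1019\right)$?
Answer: $-340346$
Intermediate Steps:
$\left(979 - 645\right) \left(-1019\right) = 334 \left(-1019\right) = -340346$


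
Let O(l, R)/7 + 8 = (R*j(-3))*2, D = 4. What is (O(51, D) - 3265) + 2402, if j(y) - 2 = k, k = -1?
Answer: -863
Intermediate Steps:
j(y) = 1 (j(y) = 2 - 1 = 1)
O(l, R) = -56 + 14*R (O(l, R) = -56 + 7*((R*1)*2) = -56 + 7*(R*2) = -56 + 7*(2*R) = -56 + 14*R)
(O(51, D) - 3265) + 2402 = ((-56 + 14*4) - 3265) + 2402 = ((-56 + 56) - 3265) + 2402 = (0 - 3265) + 2402 = -3265 + 2402 = -863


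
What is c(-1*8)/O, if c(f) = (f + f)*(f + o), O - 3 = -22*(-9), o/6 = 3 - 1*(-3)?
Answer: -448/201 ≈ -2.2289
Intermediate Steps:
o = 36 (o = 6*(3 - 1*(-3)) = 6*(3 + 3) = 6*6 = 36)
O = 201 (O = 3 - 22*(-9) = 3 + 198 = 201)
c(f) = 2*f*(36 + f) (c(f) = (f + f)*(f + 36) = (2*f)*(36 + f) = 2*f*(36 + f))
c(-1*8)/O = (2*(-1*8)*(36 - 1*8))/201 = (2*(-8)*(36 - 8))*(1/201) = (2*(-8)*28)*(1/201) = -448*1/201 = -448/201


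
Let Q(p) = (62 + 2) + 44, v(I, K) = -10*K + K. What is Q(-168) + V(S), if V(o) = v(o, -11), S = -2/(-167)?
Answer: 207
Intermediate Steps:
S = 2/167 (S = -2*(-1/167) = 2/167 ≈ 0.011976)
v(I, K) = -9*K
Q(p) = 108 (Q(p) = 64 + 44 = 108)
V(o) = 99 (V(o) = -9*(-11) = 99)
Q(-168) + V(S) = 108 + 99 = 207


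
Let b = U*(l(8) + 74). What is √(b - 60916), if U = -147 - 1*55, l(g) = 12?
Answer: 4*I*√4893 ≈ 279.8*I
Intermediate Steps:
U = -202 (U = -147 - 55 = -202)
b = -17372 (b = -202*(12 + 74) = -202*86 = -17372)
√(b - 60916) = √(-17372 - 60916) = √(-78288) = 4*I*√4893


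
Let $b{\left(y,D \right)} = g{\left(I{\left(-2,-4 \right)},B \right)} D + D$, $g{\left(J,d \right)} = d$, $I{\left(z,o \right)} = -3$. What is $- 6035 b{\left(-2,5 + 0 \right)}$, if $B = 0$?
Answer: $-30175$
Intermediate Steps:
$b{\left(y,D \right)} = D$ ($b{\left(y,D \right)} = 0 D + D = 0 + D = D$)
$- 6035 b{\left(-2,5 + 0 \right)} = - 6035 \left(5 + 0\right) = \left(-6035\right) 5 = -30175$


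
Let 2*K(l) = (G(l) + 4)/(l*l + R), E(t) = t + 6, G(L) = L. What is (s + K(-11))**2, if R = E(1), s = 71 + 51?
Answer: 975000625/65536 ≈ 14877.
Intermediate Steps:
E(t) = 6 + t
s = 122
R = 7 (R = 6 + 1 = 7)
K(l) = (4 + l)/(2*(7 + l**2)) (K(l) = ((l + 4)/(l*l + 7))/2 = ((4 + l)/(l**2 + 7))/2 = ((4 + l)/(7 + l**2))/2 = (4 + l)/(2*(7 + l**2)))
(s + K(-11))**2 = (122 + (4 - 11)/(2*(7 + (-11)**2)))**2 = (122 + (1/2)*(-7)/(7 + 121))**2 = (122 + (1/2)*(-7)/128)**2 = (122 + (1/2)*(1/128)*(-7))**2 = (122 - 7/256)**2 = (31225/256)**2 = 975000625/65536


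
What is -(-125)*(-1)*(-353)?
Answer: 44125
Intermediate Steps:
-(-125)*(-1)*(-353) = -25*5*(-353) = -125*(-353) = 44125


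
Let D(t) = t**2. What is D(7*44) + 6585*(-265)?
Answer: -1650161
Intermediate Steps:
D(7*44) + 6585*(-265) = (7*44)**2 + 6585*(-265) = 308**2 - 1745025 = 94864 - 1745025 = -1650161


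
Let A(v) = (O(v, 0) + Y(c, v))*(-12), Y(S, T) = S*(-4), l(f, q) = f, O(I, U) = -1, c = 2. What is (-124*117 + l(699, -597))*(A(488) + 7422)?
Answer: -103981770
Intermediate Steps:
Y(S, T) = -4*S
A(v) = 108 (A(v) = (-1 - 4*2)*(-12) = (-1 - 8)*(-12) = -9*(-12) = 108)
(-124*117 + l(699, -597))*(A(488) + 7422) = (-124*117 + 699)*(108 + 7422) = (-14508 + 699)*7530 = -13809*7530 = -103981770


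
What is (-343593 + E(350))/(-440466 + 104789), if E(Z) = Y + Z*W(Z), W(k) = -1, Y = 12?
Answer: 343931/335677 ≈ 1.0246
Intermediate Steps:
E(Z) = 12 - Z (E(Z) = 12 + Z*(-1) = 12 - Z)
(-343593 + E(350))/(-440466 + 104789) = (-343593 + (12 - 1*350))/(-440466 + 104789) = (-343593 + (12 - 350))/(-335677) = (-343593 - 338)*(-1/335677) = -343931*(-1/335677) = 343931/335677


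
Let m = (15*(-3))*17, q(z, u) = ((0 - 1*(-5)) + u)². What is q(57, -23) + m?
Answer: -441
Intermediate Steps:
q(z, u) = (5 + u)² (q(z, u) = ((0 + 5) + u)² = (5 + u)²)
m = -765 (m = -45*17 = -765)
q(57, -23) + m = (5 - 23)² - 765 = (-18)² - 765 = 324 - 765 = -441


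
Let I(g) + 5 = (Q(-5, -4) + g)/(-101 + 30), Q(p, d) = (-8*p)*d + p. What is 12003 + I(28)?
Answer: 851995/71 ≈ 12000.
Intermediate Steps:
Q(p, d) = p - 8*d*p (Q(p, d) = -8*d*p + p = p - 8*d*p)
I(g) = -190/71 - g/71 (I(g) = -5 + (-5*(1 - 8*(-4)) + g)/(-101 + 30) = -5 + (-5*(1 + 32) + g)/(-71) = -5 + (-5*33 + g)*(-1/71) = -5 + (-165 + g)*(-1/71) = -5 + (165/71 - g/71) = -190/71 - g/71)
12003 + I(28) = 12003 + (-190/71 - 1/71*28) = 12003 + (-190/71 - 28/71) = 12003 - 218/71 = 851995/71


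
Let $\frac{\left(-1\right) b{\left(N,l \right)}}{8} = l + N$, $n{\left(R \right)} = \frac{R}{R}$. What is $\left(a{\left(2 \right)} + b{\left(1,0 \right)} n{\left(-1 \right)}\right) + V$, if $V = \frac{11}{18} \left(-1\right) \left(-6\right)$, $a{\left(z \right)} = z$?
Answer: $- \frac{7}{3} \approx -2.3333$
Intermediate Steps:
$n{\left(R \right)} = 1$
$b{\left(N,l \right)} = - 8 N - 8 l$ ($b{\left(N,l \right)} = - 8 \left(l + N\right) = - 8 \left(N + l\right) = - 8 N - 8 l$)
$V = \frac{11}{3}$ ($V = 11 \cdot \frac{1}{18} \left(-1\right) \left(-6\right) = \frac{11}{18} \left(-1\right) \left(-6\right) = \left(- \frac{11}{18}\right) \left(-6\right) = \frac{11}{3} \approx 3.6667$)
$\left(a{\left(2 \right)} + b{\left(1,0 \right)} n{\left(-1 \right)}\right) + V = \left(2 + \left(\left(-8\right) 1 - 0\right) 1\right) + \frac{11}{3} = \left(2 + \left(-8 + 0\right) 1\right) + \frac{11}{3} = \left(2 - 8\right) + \frac{11}{3} = -6 + \frac{11}{3} = - \frac{7}{3}$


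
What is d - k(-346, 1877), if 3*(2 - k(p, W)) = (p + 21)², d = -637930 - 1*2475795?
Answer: -9235556/3 ≈ -3.0785e+6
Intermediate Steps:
d = -3113725 (d = -637930 - 2475795 = -3113725)
k(p, W) = 2 - (21 + p)²/3 (k(p, W) = 2 - (p + 21)²/3 = 2 - (21 + p)²/3)
d - k(-346, 1877) = -3113725 - (2 - (21 - 346)²/3) = -3113725 - (2 - ⅓*(-325)²) = -3113725 - (2 - ⅓*105625) = -3113725 - (2 - 105625/3) = -3113725 - 1*(-105619/3) = -3113725 + 105619/3 = -9235556/3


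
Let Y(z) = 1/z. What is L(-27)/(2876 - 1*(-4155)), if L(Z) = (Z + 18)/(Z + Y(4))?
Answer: 36/752317 ≈ 4.7852e-5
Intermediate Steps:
L(Z) = (18 + Z)/(¼ + Z) (L(Z) = (Z + 18)/(Z + 1/4) = (18 + Z)/(Z + ¼) = (18 + Z)/(¼ + Z))
L(-27)/(2876 - 1*(-4155)) = (4*(18 - 27)/(1 + 4*(-27)))/(2876 - 1*(-4155)) = (4*(-9)/(1 - 108))/(2876 + 4155) = (4*(-9)/(-107))/7031 = (4*(-1/107)*(-9))*(1/7031) = (36/107)*(1/7031) = 36/752317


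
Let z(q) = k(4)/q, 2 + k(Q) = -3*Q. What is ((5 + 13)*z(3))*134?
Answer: -11256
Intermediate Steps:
k(Q) = -2 - 3*Q
z(q) = -14/q (z(q) = (-2 - 3*4)/q = (-2 - 12)/q = -14/q)
((5 + 13)*z(3))*134 = ((5 + 13)*(-14/3))*134 = (18*(-14*⅓))*134 = (18*(-14/3))*134 = -84*134 = -11256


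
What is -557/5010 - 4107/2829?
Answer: -7383941/4724430 ≈ -1.5629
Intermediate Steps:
-557/5010 - 4107/2829 = -557*1/5010 - 4107*1/2829 = -557/5010 - 1369/943 = -7383941/4724430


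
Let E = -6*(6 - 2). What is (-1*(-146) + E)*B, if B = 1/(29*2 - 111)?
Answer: -122/53 ≈ -2.3019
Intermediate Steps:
E = -24 (E = -6*4 = -24)
B = -1/53 (B = 1/(58 - 111) = 1/(-53) = -1/53 ≈ -0.018868)
(-1*(-146) + E)*B = (-1*(-146) - 24)*(-1/53) = (146 - 24)*(-1/53) = 122*(-1/53) = -122/53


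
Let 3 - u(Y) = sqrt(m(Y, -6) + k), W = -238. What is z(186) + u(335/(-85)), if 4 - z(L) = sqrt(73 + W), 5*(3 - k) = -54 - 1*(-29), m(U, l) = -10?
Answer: 7 - I*sqrt(2) - I*sqrt(165) ≈ 7.0 - 14.259*I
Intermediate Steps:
k = 8 (k = 3 - (-54 - 1*(-29))/5 = 3 - (-54 + 29)/5 = 3 - 1/5*(-25) = 3 + 5 = 8)
z(L) = 4 - I*sqrt(165) (z(L) = 4 - sqrt(73 - 238) = 4 - sqrt(-165) = 4 - I*sqrt(165))
u(Y) = 3 - I*sqrt(2) (u(Y) = 3 - sqrt(-10 + 8) = 3 - sqrt(-2) = 3 - I*sqrt(2))
z(186) + u(335/(-85)) = (4 - I*sqrt(165)) + (3 - I*sqrt(2)) = 7 - I*sqrt(2) - I*sqrt(165)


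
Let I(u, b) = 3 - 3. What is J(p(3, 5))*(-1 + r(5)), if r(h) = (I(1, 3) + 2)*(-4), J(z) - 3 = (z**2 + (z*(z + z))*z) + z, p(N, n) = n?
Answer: -2547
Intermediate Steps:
I(u, b) = 0
J(z) = 3 + z + z**2 + 2*z**3 (J(z) = 3 + ((z**2 + (z*(z + z))*z) + z) = 3 + ((z**2 + (z*(2*z))*z) + z) = 3 + ((z**2 + (2*z**2)*z) + z) = 3 + ((z**2 + 2*z**3) + z) = 3 + (z + z**2 + 2*z**3) = 3 + z + z**2 + 2*z**3)
r(h) = -8 (r(h) = (0 + 2)*(-4) = 2*(-4) = -8)
J(p(3, 5))*(-1 + r(5)) = (3 + 5 + 5**2 + 2*5**3)*(-1 - 8) = (3 + 5 + 25 + 2*125)*(-9) = (3 + 5 + 25 + 250)*(-9) = 283*(-9) = -2547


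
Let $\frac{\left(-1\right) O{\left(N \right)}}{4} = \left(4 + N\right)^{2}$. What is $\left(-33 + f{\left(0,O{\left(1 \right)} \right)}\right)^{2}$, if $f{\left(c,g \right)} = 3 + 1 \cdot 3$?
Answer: $729$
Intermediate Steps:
$O{\left(N \right)} = - 4 \left(4 + N\right)^{2}$
$f{\left(c,g \right)} = 6$ ($f{\left(c,g \right)} = 3 + 3 = 6$)
$\left(-33 + f{\left(0,O{\left(1 \right)} \right)}\right)^{2} = \left(-33 + 6\right)^{2} = \left(-27\right)^{2} = 729$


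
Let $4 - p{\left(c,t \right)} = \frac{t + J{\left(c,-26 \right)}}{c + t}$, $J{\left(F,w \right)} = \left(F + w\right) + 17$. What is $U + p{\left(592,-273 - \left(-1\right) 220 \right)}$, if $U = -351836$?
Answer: $- \frac{189637978}{539} \approx -3.5183 \cdot 10^{5}$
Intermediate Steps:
$J{\left(F,w \right)} = 17 + F + w$
$p{\left(c,t \right)} = 4 - \frac{-9 + c + t}{c + t}$ ($p{\left(c,t \right)} = 4 - \frac{t + \left(17 + c - 26\right)}{c + t} = 4 - \frac{t + \left(-9 + c\right)}{c + t} = 4 - \frac{-9 + c + t}{c + t}$)
$U + p{\left(592,-273 - \left(-1\right) 220 \right)} = -351836 + \frac{3 \left(3 + 592 - \left(273 - 220\right)\right)}{592 - \left(273 - 220\right)} = -351836 + \frac{3 \left(3 + 592 - 53\right)}{592 - 53} = -351836 + 3 \cdot \frac{1}{539} \cdot 542 = -351836 + \frac{1626}{539} = - \frac{189637978}{539}$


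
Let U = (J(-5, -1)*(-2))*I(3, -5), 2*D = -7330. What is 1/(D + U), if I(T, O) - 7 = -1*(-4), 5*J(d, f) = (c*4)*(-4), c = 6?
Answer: -5/16213 ≈ -0.00030839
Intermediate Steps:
J(d, f) = -96/5 (J(d, f) = ((6*4)*(-4))/5 = (24*(-4))/5 = (⅕)*(-96) = -96/5)
D = -3665 (D = (½)*(-7330) = -3665)
I(T, O) = 11 (I(T, O) = 7 - 1*(-4) = 7 + 4 = 11)
U = 2112/5 (U = -96/5*(-2)*11 = (192/5)*11 = 2112/5 ≈ 422.40)
1/(D + U) = 1/(-3665 + 2112/5) = 1/(-16213/5) = -5/16213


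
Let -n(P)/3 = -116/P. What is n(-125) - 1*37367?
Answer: -4671223/125 ≈ -37370.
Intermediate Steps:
n(P) = 348/P (n(P) = -(-348)/P = 348/P)
n(-125) - 1*37367 = 348/(-125) - 1*37367 = 348*(-1/125) - 37367 = -348/125 - 37367 = -4671223/125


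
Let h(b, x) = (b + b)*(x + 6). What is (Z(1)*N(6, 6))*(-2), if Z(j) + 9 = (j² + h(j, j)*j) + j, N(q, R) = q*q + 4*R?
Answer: -840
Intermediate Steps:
h(b, x) = 2*b*(6 + x) (h(b, x) = (2*b)*(6 + x) = 2*b*(6 + x))
N(q, R) = q² + 4*R
Z(j) = -9 + j + j² + 2*j²*(6 + j) (Z(j) = -9 + ((j² + (2*j*(6 + j))*j) + j) = -9 + ((j² + 2*j²*(6 + j)) + j) = -9 + (j + j² + 2*j²*(6 + j)) = -9 + j + j² + 2*j²*(6 + j))
(Z(1)*N(6, 6))*(-2) = ((-9 + 1 + 2*1³ + 13*1²)*(6² + 4*6))*(-2) = ((-9 + 1 + 2*1 + 13*1)*(36 + 24))*(-2) = ((-9 + 1 + 2 + 13)*60)*(-2) = (7*60)*(-2) = 420*(-2) = -840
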